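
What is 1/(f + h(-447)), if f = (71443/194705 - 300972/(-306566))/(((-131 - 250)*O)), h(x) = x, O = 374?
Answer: -4252728658588410/1900969750640393269 ≈ -0.0022371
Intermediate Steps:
f = -40251373999/4252728658588410 (f = (71443/194705 - 300972/(-306566))/(((-131 - 250)*374)) = (71443*(1/194705) - 300972*(-1/306566))/((-381*374)) = (71443/194705 + 150486/153283)/(-142494) = (40251373999/29844966515)*(-1/142494) = -40251373999/4252728658588410 ≈ -9.4648e-6)
1/(f + h(-447)) = 1/(-40251373999/4252728658588410 - 447) = 1/(-1900969750640393269/4252728658588410) = -4252728658588410/1900969750640393269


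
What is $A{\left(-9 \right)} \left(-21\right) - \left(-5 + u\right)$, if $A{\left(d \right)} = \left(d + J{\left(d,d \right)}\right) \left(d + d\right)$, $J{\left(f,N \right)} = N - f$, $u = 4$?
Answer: $-3401$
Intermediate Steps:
$A{\left(d \right)} = 2 d^{2}$ ($A{\left(d \right)} = \left(d + \left(d - d\right)\right) \left(d + d\right) = \left(d + 0\right) 2 d = d 2 d = 2 d^{2}$)
$A{\left(-9 \right)} \left(-21\right) - \left(-5 + u\right) = 2 \left(-9\right)^{2} \left(-21\right) - \left(-5 + 4\right) = 2 \cdot 81 \left(-21\right) - -1 = 162 \left(-21\right) + 1 = -3402 + 1 = -3401$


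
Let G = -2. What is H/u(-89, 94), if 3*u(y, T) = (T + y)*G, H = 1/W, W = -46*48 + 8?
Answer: 3/22000 ≈ 0.00013636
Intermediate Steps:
W = -2200 (W = -2208 + 8 = -2200)
H = -1/2200 (H = 1/(-2200) = -1/2200 ≈ -0.00045455)
u(y, T) = -2*T/3 - 2*y/3 (u(y, T) = ((T + y)*(-2))/3 = (-2*T - 2*y)/3 = -2*T/3 - 2*y/3)
H/u(-89, 94) = -1/(2200*(-2/3*94 - 2/3*(-89))) = -1/(2200*(-188/3 + 178/3)) = -1/(2200*(-10/3)) = -1/2200*(-3/10) = 3/22000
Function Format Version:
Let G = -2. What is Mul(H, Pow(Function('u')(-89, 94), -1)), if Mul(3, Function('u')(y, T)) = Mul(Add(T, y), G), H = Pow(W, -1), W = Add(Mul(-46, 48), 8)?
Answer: Rational(3, 22000) ≈ 0.00013636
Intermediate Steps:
W = -2200 (W = Add(-2208, 8) = -2200)
H = Rational(-1, 2200) (H = Pow(-2200, -1) = Rational(-1, 2200) ≈ -0.00045455)
Function('u')(y, T) = Add(Mul(Rational(-2, 3), T), Mul(Rational(-2, 3), y)) (Function('u')(y, T) = Mul(Rational(1, 3), Mul(Add(T, y), -2)) = Mul(Rational(1, 3), Add(Mul(-2, T), Mul(-2, y))) = Add(Mul(Rational(-2, 3), T), Mul(Rational(-2, 3), y)))
Mul(H, Pow(Function('u')(-89, 94), -1)) = Mul(Rational(-1, 2200), Pow(Add(Mul(Rational(-2, 3), 94), Mul(Rational(-2, 3), -89)), -1)) = Mul(Rational(-1, 2200), Pow(Add(Rational(-188, 3), Rational(178, 3)), -1)) = Mul(Rational(-1, 2200), Pow(Rational(-10, 3), -1)) = Mul(Rational(-1, 2200), Rational(-3, 10)) = Rational(3, 22000)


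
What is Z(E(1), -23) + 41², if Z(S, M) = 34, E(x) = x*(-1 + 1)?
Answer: 1715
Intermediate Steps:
E(x) = 0 (E(x) = x*0 = 0)
Z(E(1), -23) + 41² = 34 + 41² = 34 + 1681 = 1715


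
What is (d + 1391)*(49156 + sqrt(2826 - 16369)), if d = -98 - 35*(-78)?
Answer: 197754588 + 4023*I*sqrt(13543) ≈ 1.9775e+8 + 4.6817e+5*I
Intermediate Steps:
d = 2632 (d = -98 + 2730 = 2632)
(d + 1391)*(49156 + sqrt(2826 - 16369)) = (2632 + 1391)*(49156 + sqrt(2826 - 16369)) = 4023*(49156 + sqrt(-13543)) = 4023*(49156 + I*sqrt(13543)) = 197754588 + 4023*I*sqrt(13543)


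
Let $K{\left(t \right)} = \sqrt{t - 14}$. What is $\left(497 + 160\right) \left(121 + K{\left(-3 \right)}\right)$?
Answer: $79497 + 657 i \sqrt{17} \approx 79497.0 + 2708.9 i$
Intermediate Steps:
$K{\left(t \right)} = \sqrt{-14 + t}$
$\left(497 + 160\right) \left(121 + K{\left(-3 \right)}\right) = \left(497 + 160\right) \left(121 + \sqrt{-14 - 3}\right) = 657 \left(121 + \sqrt{-17}\right) = 657 \left(121 + i \sqrt{17}\right) = 79497 + 657 i \sqrt{17}$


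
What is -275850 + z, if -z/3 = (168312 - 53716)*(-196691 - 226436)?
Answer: 145465709226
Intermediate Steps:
z = 145465985076 (z = -3*(168312 - 53716)*(-196691 - 226436) = -343788*(-423127) = -3*(-48488661692) = 145465985076)
-275850 + z = -275850 + 145465985076 = 145465709226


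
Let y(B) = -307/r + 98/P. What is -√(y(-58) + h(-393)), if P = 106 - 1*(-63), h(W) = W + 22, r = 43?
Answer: -I*√117980218/559 ≈ -19.431*I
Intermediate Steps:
h(W) = 22 + W
P = 169 (P = 106 + 63 = 169)
y(B) = -47669/7267 (y(B) = -307/43 + 98/169 = -47669/7267)
-√(y(-58) + h(-393)) = -√(-47669/7267 + (22 - 393)) = -√(-47669/7267 - 371) = -√(-2743726/7267) = -I*√117980218/559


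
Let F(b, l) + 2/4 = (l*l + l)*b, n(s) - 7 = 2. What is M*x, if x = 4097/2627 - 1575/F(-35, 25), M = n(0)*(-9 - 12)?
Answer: -12265636761/39843709 ≈ -307.84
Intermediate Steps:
n(s) = 9 (n(s) = 7 + 2 = 9)
F(b, l) = -1/2 + b*(l + l**2) (F(b, l) = -1/2 + (l*l + l)*b = -1/2 + (l**2 + l)*b = -1/2 + (l + l**2)*b = -1/2 + b*(l + l**2))
M = -189 (M = 9*(-9 - 12) = 9*(-21) = -189)
x = 64897549/39843709 (x = 4097/2627 - 1575/(-1/2 - 35*25 - 35*25**2) = 4097*(1/2627) - 1575/(-1/2 - 875 - 35*625) = 4097/2627 - 1575/(-1/2 - 875 - 21875) = 4097/2627 - 1575/(-45501/2) = 4097/2627 - 1575*(-2/45501) = 4097/2627 + 1050/15167 = 64897549/39843709 ≈ 1.6288)
M*x = -189*64897549/39843709 = -12265636761/39843709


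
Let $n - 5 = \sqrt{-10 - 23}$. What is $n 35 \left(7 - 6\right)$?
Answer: $175 + 35 i \sqrt{33} \approx 175.0 + 201.06 i$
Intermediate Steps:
$n = 5 + i \sqrt{33}$ ($n = 5 + \sqrt{-10 - 23} = 5 + \sqrt{-33} = 5 + i \sqrt{33} \approx 5.0 + 5.7446 i$)
$n 35 \left(7 - 6\right) = \left(5 + i \sqrt{33}\right) 35 \left(7 - 6\right) = \left(175 + 35 i \sqrt{33}\right) \left(7 - 6\right) = \left(175 + 35 i \sqrt{33}\right) 1 = 175 + 35 i \sqrt{33}$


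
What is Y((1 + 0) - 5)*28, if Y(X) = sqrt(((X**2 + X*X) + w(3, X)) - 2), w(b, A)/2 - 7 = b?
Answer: 140*sqrt(2) ≈ 197.99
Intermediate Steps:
w(b, A) = 14 + 2*b
Y(X) = sqrt(18 + 2*X**2) (Y(X) = sqrt(((X**2 + X*X) + (14 + 2*3)) - 2) = sqrt(((X**2 + X**2) + (14 + 6)) - 2) = sqrt((2*X**2 + 20) - 2) = sqrt((20 + 2*X**2) - 2) = sqrt(18 + 2*X**2))
Y((1 + 0) - 5)*28 = sqrt(18 + 2*((1 + 0) - 5)**2)*28 = sqrt(18 + 2*(1 - 5)**2)*28 = sqrt(18 + 2*(-4)**2)*28 = sqrt(18 + 2*16)*28 = sqrt(18 + 32)*28 = sqrt(50)*28 = (5*sqrt(2))*28 = 140*sqrt(2)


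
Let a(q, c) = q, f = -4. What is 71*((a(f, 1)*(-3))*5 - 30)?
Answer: 2130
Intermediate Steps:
71*((a(f, 1)*(-3))*5 - 30) = 71*(-4*(-3)*5 - 30) = 71*(12*5 - 30) = 71*(60 - 30) = 71*30 = 2130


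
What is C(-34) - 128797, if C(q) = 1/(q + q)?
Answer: -8758197/68 ≈ -1.2880e+5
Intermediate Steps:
C(q) = 1/(2*q)
C(-34) - 128797 = (½)/(-34) - 128797 = (½)*(-1/34) - 128797 = -1/68 - 128797 = -8758197/68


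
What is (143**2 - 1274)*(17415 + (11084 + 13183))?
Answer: 799252350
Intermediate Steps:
(143**2 - 1274)*(17415 + (11084 + 13183)) = (20449 - 1274)*(17415 + 24267) = 19175*41682 = 799252350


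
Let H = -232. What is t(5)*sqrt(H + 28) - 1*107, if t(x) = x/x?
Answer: -107 + 2*I*sqrt(51) ≈ -107.0 + 14.283*I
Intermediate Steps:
t(x) = 1
t(5)*sqrt(H + 28) - 1*107 = 1*sqrt(-232 + 28) - 1*107 = 1*sqrt(-204) - 107 = 1*(2*I*sqrt(51)) - 107 = 2*I*sqrt(51) - 107 = -107 + 2*I*sqrt(51)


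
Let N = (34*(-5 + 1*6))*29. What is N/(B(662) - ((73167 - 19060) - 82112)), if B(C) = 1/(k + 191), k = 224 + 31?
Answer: 439756/12490231 ≈ 0.035208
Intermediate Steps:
k = 255
B(C) = 1/446 (B(C) = 1/(255 + 191) = 1/446)
N = 986 (N = (34*(-5 + 6))*29 = (34*1)*29 = 34*29 = 986)
N/(B(662) - ((73167 - 19060) - 82112)) = 986/(1/446 - ((73167 - 19060) - 82112)) = 986/(1/446 - (54107 - 82112)) = 986/(1/446 - 1*(-28005)) = 986/(1/446 + 28005) = 986/(12490231/446) = 986*(446/12490231) = 439756/12490231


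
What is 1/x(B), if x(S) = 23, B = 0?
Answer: 1/23 ≈ 0.043478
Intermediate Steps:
1/x(B) = 1/23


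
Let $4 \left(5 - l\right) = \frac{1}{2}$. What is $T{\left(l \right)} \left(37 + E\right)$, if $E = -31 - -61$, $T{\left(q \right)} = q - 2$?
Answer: $\frac{1541}{8} \approx 192.63$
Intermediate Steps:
$l = \frac{39}{8}$ ($l = 5 - \frac{1}{4 \cdot 2} = 5 - \frac{1}{8} = \frac{39}{8} \approx 4.875$)
$T{\left(q \right)} = -2 + q$ ($T{\left(q \right)} = q - 2 = -2 + q$)
$E = 30$ ($E = -31 + 61 = 30$)
$T{\left(l \right)} \left(37 + E\right) = \left(-2 + \frac{39}{8}\right) \left(37 + 30\right) = \frac{23}{8} \cdot 67 = \frac{1541}{8}$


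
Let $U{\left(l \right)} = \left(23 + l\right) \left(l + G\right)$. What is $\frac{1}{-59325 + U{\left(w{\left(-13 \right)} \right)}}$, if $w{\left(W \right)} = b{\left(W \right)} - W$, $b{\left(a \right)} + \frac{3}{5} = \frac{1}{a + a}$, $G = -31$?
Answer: $- \frac{16900}{1013731031} \approx -1.6671 \cdot 10^{-5}$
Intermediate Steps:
$b{\left(a \right)} = - \frac{3}{5} + \frac{1}{2 a}$ ($b{\left(a \right)} = - \frac{3}{5} + \frac{1}{a + a} = - \frac{3}{5} + \frac{1}{2 a}$)
$w{\left(W \right)} = - W + \frac{5 - 6 W}{10 W}$ ($w{\left(W \right)} = \frac{5 - 6 W}{10 W} - W = - W + \frac{5 - 6 W}{10 W}$)
$U{\left(l \right)} = \left(-31 + l\right) \left(23 + l\right)$ ($U{\left(l \right)} = \left(23 + l\right) \left(l - 31\right) = \left(23 + l\right) \left(-31 + l\right) = \left(-31 + l\right) \left(23 + l\right)$)
$\frac{1}{-59325 + U{\left(w{\left(-13 \right)} \right)}} = \frac{1}{-59325 - \left(713 - \left(- \frac{3}{5} + \frac{1}{2 \left(-13\right)} - -13\right)^{2} + 8 \left(- \frac{3}{5} + \frac{1}{2 \left(-13\right)} - -13\right)\right)} = \frac{1}{-59325 - \left(713 - \left(- \frac{3}{5} + \frac{1}{2} \left(- \frac{1}{13}\right) + 13\right)^{2} + 8 \left(- \frac{3}{5} + \frac{1}{2} \left(- \frac{1}{13}\right) + 13\right)\right)} = \frac{1}{-59325 - \left(713 - \left(- \frac{3}{5} - \frac{1}{26} + 13\right)^{2} + 8 \left(- \frac{3}{5} - \frac{1}{26} + 13\right)\right)} = \frac{1}{-59325 - \left(\frac{52773}{65} - \frac{2582449}{16900}\right)} = \frac{1}{-59325 - \frac{11138531}{16900}} = \frac{1}{- \frac{1013731031}{16900}} = - \frac{16900}{1013731031}$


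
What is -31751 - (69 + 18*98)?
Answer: -33584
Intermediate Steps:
-31751 - (69 + 18*98) = -31751 - (69 + 1764) = -31751 - 1*1833 = -31751 - 1833 = -33584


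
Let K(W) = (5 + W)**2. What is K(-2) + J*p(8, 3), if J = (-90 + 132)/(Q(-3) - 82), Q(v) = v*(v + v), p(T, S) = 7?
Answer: 141/32 ≈ 4.4063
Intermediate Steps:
Q(v) = 2*v**2 (Q(v) = v*(2*v) = 2*v**2)
J = -21/32 (J = (-90 + 132)/(2*(-3)**2 - 82) = 42/(2*9 - 82) = 42/(18 - 82) = 42/(-64) = 42*(-1/64) = -21/32 ≈ -0.65625)
K(-2) + J*p(8, 3) = (5 - 2)**2 - 21/32*7 = 3**2 - 147/32 = 9 - 147/32 = 141/32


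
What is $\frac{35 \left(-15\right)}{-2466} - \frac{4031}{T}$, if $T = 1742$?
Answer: $- \frac{752158}{357981} \approx -2.1011$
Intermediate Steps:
$\frac{35 \left(-15\right)}{-2466} - \frac{4031}{T} = \frac{35 \left(-15\right)}{-2466} - \frac{4031}{1742} = \left(-525\right) \left(- \frac{1}{2466}\right) - \frac{4031}{1742} = \frac{175}{822} - \frac{4031}{1742} = - \frac{752158}{357981}$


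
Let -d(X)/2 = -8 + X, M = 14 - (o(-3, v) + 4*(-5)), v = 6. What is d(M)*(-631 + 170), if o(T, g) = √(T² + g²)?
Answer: 23972 - 2766*√5 ≈ 17787.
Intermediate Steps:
M = 34 - 3*√5 (M = 14 - (√((-3)² + 6²) + 4*(-5)) = 14 - (√(9 + 36) - 20) = 14 - (√45 - 20) = 14 - (3*√5 - 20) = 14 - (-20 + 3*√5) = 14 + (20 - 3*√5) = 34 - 3*√5 ≈ 27.292)
d(X) = 16 - 2*X (d(X) = -2*(-8 + X) = 16 - 2*X)
d(M)*(-631 + 170) = (16 - 2*(34 - 3*√5))*(-631 + 170) = (16 + (-68 + 6*√5))*(-461) = (-52 + 6*√5)*(-461) = 23972 - 2766*√5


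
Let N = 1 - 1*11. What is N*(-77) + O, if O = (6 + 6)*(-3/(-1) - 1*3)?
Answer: 770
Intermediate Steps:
N = -10 (N = 1 - 11 = -10)
O = 0 (O = 12*(-3*(-1) - 3) = 12*(3 - 3) = 12*0 = 0)
N*(-77) + O = -10*(-77) + 0 = 770 + 0 = 770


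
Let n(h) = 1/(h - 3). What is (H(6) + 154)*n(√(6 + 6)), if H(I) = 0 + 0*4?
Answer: 154 + 308*√3/3 ≈ 331.82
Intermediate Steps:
H(I) = 0 (H(I) = 0 + 0 = 0)
n(h) = 1/(-3 + h)
(H(6) + 154)*n(√(6 + 6)) = (0 + 154)/(-3 + √(6 + 6)) = 154/(-3 + √12) = 154/(-3 + 2*√3)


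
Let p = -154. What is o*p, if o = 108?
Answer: -16632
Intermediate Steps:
o*p = 108*(-154) = -16632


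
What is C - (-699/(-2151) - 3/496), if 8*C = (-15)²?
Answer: 9888733/355632 ≈ 27.806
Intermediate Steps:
C = 225/8 (C = (⅛)*(-15)² = (⅛)*225 = 225/8 ≈ 28.125)
C - (-699/(-2151) - 3/496) = 225/8 - (-699/(-2151) - 3/496) = 225/8 - (-699*(-1/2151) - 3*1/496) = 225/8 - (233/717 - 3/496) = 225/8 - 1*113417/355632 = 225/8 - 113417/355632 = 9888733/355632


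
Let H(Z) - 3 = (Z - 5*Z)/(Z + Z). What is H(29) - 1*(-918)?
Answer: 919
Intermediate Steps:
H(Z) = 1 (H(Z) = 3 + (Z - 5*Z)/(Z + Z) = 3 + (-4*Z)/((2*Z)) = 3 + (-4*Z)*(1/(2*Z)) = 3 - 2 = 1)
H(29) - 1*(-918) = 1 - 1*(-918) = 1 + 918 = 919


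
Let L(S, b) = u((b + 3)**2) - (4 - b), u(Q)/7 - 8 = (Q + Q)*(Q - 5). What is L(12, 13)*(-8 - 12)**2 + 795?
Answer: 359860395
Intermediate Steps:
u(Q) = 56 + 14*Q*(-5 + Q) (u(Q) = 56 + 7*((Q + Q)*(Q - 5)) = 56 + 7*((2*Q)*(-5 + Q)) = 56 + 7*(2*Q*(-5 + Q)) = 56 + 14*Q*(-5 + Q))
L(S, b) = 52 + b - 70*(3 + b)**2 + 14*(3 + b)**4 (L(S, b) = (56 - 70*(b + 3)**2 + 14*((b + 3)**2)**2) - (4 - b) = (56 - 70*(3 + b)**2 + 14*((3 + b)**2)**2) + (-4 + b) = (56 - 70*(3 + b)**2 + 14*(3 + b)**4) + (-4 + b) = 52 + b - 70*(3 + b)**2 + 14*(3 + b)**4)
L(12, 13)*(-8 - 12)**2 + 795 = (52 + 13 - 70*(3 + 13)**2 + 14*(3 + 13)**4)*(-8 - 12)**2 + 795 = (52 + 13 - 70*16**2 + 14*16**4)*(-20)**2 + 795 = (52 + 13 - 70*256 + 14*65536)*400 + 795 = (52 + 13 - 17920 + 917504)*400 + 795 = 899649*400 + 795 = 359859600 + 795 = 359860395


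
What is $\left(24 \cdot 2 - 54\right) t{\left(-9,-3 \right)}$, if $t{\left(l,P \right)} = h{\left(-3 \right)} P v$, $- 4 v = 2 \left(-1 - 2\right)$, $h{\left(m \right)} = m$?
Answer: $-81$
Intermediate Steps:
$v = \frac{3}{2}$ ($v = - \frac{2 \left(-1 - 2\right)}{4} = - \frac{2 \left(-3\right)}{4} = \left(- \frac{1}{4}\right) \left(-6\right) = \frac{3}{2} \approx 1.5$)
$t{\left(l,P \right)} = - \frac{9 P}{2}$ ($t{\left(l,P \right)} = - 3 P \frac{3}{2} = - \frac{9 P}{2}$)
$\left(24 \cdot 2 - 54\right) t{\left(-9,-3 \right)} = \left(24 \cdot 2 - 54\right) \left(\left(- \frac{9}{2}\right) \left(-3\right)\right) = \left(48 - 54\right) \frac{27}{2} = \left(-6\right) \frac{27}{2} = -81$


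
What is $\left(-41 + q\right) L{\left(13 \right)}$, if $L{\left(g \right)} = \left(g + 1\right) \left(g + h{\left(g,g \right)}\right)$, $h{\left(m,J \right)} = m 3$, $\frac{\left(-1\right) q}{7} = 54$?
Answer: $-305032$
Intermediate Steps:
$q = -378$ ($q = \left(-7\right) 54 = -378$)
$h{\left(m,J \right)} = 3 m$
$L{\left(g \right)} = 4 g \left(1 + g\right)$ ($L{\left(g \right)} = \left(g + 1\right) \left(g + 3 g\right) = \left(1 + g\right) 4 g = 4 g \left(1 + g\right)$)
$\left(-41 + q\right) L{\left(13 \right)} = \left(-41 - 378\right) 4 \cdot 13 \left(1 + 13\right) = - 419 \cdot 4 \cdot 13 \cdot 14 = \left(-419\right) 728 = -305032$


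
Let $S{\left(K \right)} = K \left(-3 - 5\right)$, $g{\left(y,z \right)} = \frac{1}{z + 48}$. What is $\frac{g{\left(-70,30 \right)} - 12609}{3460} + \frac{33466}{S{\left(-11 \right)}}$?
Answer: $\frac{1118156999}{2968680} \approx 376.65$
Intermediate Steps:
$g{\left(y,z \right)} = \frac{1}{48 + z}$
$S{\left(K \right)} = - 8 K$ ($S{\left(K \right)} = K \left(-8\right) = - 8 K$)
$\frac{g{\left(-70,30 \right)} - 12609}{3460} + \frac{33466}{S{\left(-11 \right)}} = \frac{\frac{1}{48 + 30} - 12609}{3460} + \frac{33466}{\left(-8\right) \left(-11\right)} = \left(\frac{1}{78} - 12609\right) \frac{1}{3460} + \frac{33466}{88} = \left(\frac{1}{78} - 12609\right) \frac{1}{3460} + 33466 \cdot \frac{1}{88} = \left(- \frac{983501}{78}\right) \frac{1}{3460} + \frac{16733}{44} = - \frac{983501}{269880} + \frac{16733}{44} = \frac{1118156999}{2968680}$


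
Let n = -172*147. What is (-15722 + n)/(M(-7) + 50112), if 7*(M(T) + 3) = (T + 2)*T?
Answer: -20503/25057 ≈ -0.81825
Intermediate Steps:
n = -25284
M(T) = -3 + T*(2 + T)/7 (M(T) = -3 + ((T + 2)*T)/7 = -3 + ((2 + T)*T)/7 = -3 + (T*(2 + T))/7 = -3 + T*(2 + T)/7)
(-15722 + n)/(M(-7) + 50112) = (-15722 - 25284)/((-3 + (⅐)*(-7)² + (2/7)*(-7)) + 50112) = -41006/((-3 + (⅐)*49 - 2) + 50112) = -41006/((-3 + 7 - 2) + 50112) = -41006/(2 + 50112) = -41006/50114 = -41006*1/50114 = -20503/25057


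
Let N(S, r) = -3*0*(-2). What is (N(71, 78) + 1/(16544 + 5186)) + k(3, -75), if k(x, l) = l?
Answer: -1629749/21730 ≈ -75.000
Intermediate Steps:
N(S, r) = 0 (N(S, r) = 0*(-2) = 0)
(N(71, 78) + 1/(16544 + 5186)) + k(3, -75) = (0 + 1/(16544 + 5186)) - 75 = (0 + 1/21730) - 75 = 1/21730 - 75 = -1629749/21730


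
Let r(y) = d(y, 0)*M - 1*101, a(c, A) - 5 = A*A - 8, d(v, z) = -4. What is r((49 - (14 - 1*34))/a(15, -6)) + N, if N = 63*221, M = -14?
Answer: 13878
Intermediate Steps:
N = 13923
a(c, A) = -3 + A**2 (a(c, A) = 5 + (A*A - 8) = 5 + (A**2 - 8) = 5 + (-8 + A**2) = -3 + A**2)
r(y) = -45 (r(y) = -4*(-14) - 1*101 = 56 - 101 = -45)
r((49 - (14 - 1*34))/a(15, -6)) + N = -45 + 13923 = 13878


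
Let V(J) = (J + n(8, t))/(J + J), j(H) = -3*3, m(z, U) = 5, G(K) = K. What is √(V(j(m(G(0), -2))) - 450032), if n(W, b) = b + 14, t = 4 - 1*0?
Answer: I*√1800130/2 ≈ 670.84*I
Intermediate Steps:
t = 4 (t = 4 + 0 = 4)
n(W, b) = 14 + b
j(H) = -9
V(J) = (18 + J)/(2*J) (V(J) = (J + (14 + 4))/(J + J) = (J + 18)/((2*J)) = (18 + J)*(1/(2*J)) = (18 + J)/(2*J))
√(V(j(m(G(0), -2))) - 450032) = √((½)*(18 - 9)/(-9) - 450032) = √((½)*(-⅑)*9 - 450032) = √(-½ - 450032) = √(-900065/2) = I*√1800130/2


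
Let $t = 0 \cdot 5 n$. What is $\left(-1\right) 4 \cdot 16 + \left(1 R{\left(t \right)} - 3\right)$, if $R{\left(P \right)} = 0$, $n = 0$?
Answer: $-67$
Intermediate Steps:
$t = 0$ ($t = 0 \cdot 5 \cdot 0 = 0 \cdot 0 = 0$)
$\left(-1\right) 4 \cdot 16 + \left(1 R{\left(t \right)} - 3\right) = \left(-1\right) 4 \cdot 16 + \left(1 \cdot 0 - 3\right) = \left(-4\right) 16 + \left(0 - 3\right) = -64 - 3 = -67$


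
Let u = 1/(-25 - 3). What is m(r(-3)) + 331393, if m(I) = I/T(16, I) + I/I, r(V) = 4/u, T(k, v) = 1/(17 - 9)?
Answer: 330498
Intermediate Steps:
T(k, v) = ⅛ (T(k, v) = 1/8 = ⅛)
u = -1/28 (u = 1/(-28) = -1/28 ≈ -0.035714)
r(V) = -112 (r(V) = 4/(-1/28) = 4*(-28) = -112)
m(I) = 1 + 8*I (m(I) = I/(⅛) + I/I = I*8 + 1 = 8*I + 1 = 1 + 8*I)
m(r(-3)) + 331393 = (1 + 8*(-112)) + 331393 = (1 - 896) + 331393 = -895 + 331393 = 330498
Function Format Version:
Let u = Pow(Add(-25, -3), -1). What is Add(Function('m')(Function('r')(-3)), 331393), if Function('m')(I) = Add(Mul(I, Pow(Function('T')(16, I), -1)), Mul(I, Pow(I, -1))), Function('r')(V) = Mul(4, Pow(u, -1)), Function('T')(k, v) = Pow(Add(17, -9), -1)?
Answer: 330498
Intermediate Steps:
Function('T')(k, v) = Rational(1, 8) (Function('T')(k, v) = Pow(8, -1) = Rational(1, 8))
u = Rational(-1, 28) (u = Pow(-28, -1) = Rational(-1, 28) ≈ -0.035714)
Function('r')(V) = -112 (Function('r')(V) = Mul(4, Pow(Rational(-1, 28), -1)) = Mul(4, -28) = -112)
Function('m')(I) = Add(1, Mul(8, I)) (Function('m')(I) = Add(Mul(I, Pow(Rational(1, 8), -1)), Mul(I, Pow(I, -1))) = Add(Mul(I, 8), 1) = Add(Mul(8, I), 1) = Add(1, Mul(8, I)))
Add(Function('m')(Function('r')(-3)), 331393) = Add(Add(1, Mul(8, -112)), 331393) = Add(Add(1, -896), 331393) = Add(-895, 331393) = 330498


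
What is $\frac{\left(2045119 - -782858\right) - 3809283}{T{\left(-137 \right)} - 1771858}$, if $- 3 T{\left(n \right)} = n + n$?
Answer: $\frac{1471959}{2657650} \approx 0.55386$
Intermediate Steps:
$T{\left(n \right)} = - \frac{2 n}{3}$ ($T{\left(n \right)} = - \frac{n + n}{3} = - \frac{2 n}{3}$)
$\frac{\left(2045119 - -782858\right) - 3809283}{T{\left(-137 \right)} - 1771858} = \frac{\left(2045119 - -782858\right) - 3809283}{\left(- \frac{2}{3}\right) \left(-137\right) - 1771858} = \frac{\left(2045119 + 782858\right) - 3809283}{\frac{274}{3} - 1771858} = \frac{2827977 - 3809283}{- \frac{5315300}{3}} = \left(-981306\right) \left(- \frac{3}{5315300}\right) = \frac{1471959}{2657650}$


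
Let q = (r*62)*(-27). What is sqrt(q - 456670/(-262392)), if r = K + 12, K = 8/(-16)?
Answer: I*sqrt(98491608579)/2262 ≈ 138.74*I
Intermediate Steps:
K = -1/2 (K = 8*(-1/16) = -1/2 ≈ -0.50000)
r = 23/2 (r = -1/2 + 12 = 23/2 ≈ 11.500)
q = -19251 (q = ((23/2)*62)*(-27) = 713*(-27) = -19251)
sqrt(q - 456670/(-262392)) = sqrt(-19251 - 456670/(-262392)) = sqrt(-19251 - 456670*(-1/262392)) = sqrt(-19251 + 228335/131196) = sqrt(-2525425861/131196) = I*sqrt(98491608579)/2262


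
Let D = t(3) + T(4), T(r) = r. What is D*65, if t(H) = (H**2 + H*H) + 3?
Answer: 1625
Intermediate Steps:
t(H) = 3 + 2*H**2 (t(H) = (H**2 + H**2) + 3 = 2*H**2 + 3 = 3 + 2*H**2)
D = 25 (D = (3 + 2*3**2) + 4 = (3 + 2*9) + 4 = (3 + 18) + 4 = 21 + 4 = 25)
D*65 = 25*65 = 1625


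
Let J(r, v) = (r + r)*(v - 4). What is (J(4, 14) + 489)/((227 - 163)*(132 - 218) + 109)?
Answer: -569/5395 ≈ -0.10547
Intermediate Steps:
J(r, v) = 2*r*(-4 + v) (J(r, v) = (2*r)*(-4 + v) = 2*r*(-4 + v))
(J(4, 14) + 489)/((227 - 163)*(132 - 218) + 109) = (2*4*(-4 + 14) + 489)/((227 - 163)*(132 - 218) + 109) = (2*4*10 + 489)/(64*(-86) + 109) = (80 + 489)/(-5504 + 109) = 569/(-5395) = 569*(-1/5395) = -569/5395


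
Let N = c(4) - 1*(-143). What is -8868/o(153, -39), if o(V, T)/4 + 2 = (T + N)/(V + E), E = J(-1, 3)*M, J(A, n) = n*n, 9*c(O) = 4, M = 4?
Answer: 3771117/2462 ≈ 1531.7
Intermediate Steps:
c(O) = 4/9 (c(O) = (⅑)*4 = 4/9)
J(A, n) = n²
N = 1291/9 (N = 4/9 - 1*(-143) = 4/9 + 143 = 1291/9 ≈ 143.44)
E = 36 (E = 3²*4 = 9*4 = 36)
o(V, T) = -8 + 4*(1291/9 + T)/(36 + V) (o(V, T) = -8 + 4*((T + 1291/9)/(V + 36)) = -8 + 4*((1291/9 + T)/(36 + V)) = -8 + 4*(1291/9 + T)/(36 + V))
-8868/o(153, -39) = -8868*9*(36 + 153)/(4*(643 - 18*153 + 9*(-39))) = -8868*1701/(4*(643 - 2754 - 351)) = -8868/((4/9)*(1/189)*(-2462)) = -8868/(-9848/1701) = -8868*(-1701/9848) = 3771117/2462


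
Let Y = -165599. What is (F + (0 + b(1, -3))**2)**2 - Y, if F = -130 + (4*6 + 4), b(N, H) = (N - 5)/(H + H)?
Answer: 14248915/81 ≈ 1.7591e+5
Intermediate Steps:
b(N, H) = (-5 + N)/(2*H) (b(N, H) = (-5 + N)/((2*H)) = (-5 + N)*(1/(2*H)) = (-5 + N)/(2*H))
F = -102 (F = -130 + (24 + 4) = -130 + 28 = -102)
(F + (0 + b(1, -3))**2)**2 - Y = (-102 + (0 + (1/2)*(-5 + 1)/(-3))**2)**2 - 1*(-165599) = (-102 + (0 + (1/2)*(-1/3)*(-4))**2)**2 + 165599 = (-102 + (0 + 2/3)**2)**2 + 165599 = (-102 + (2/3)**2)**2 + 165599 = (-102 + 4/9)**2 + 165599 = (-914/9)**2 + 165599 = 835396/81 + 165599 = 14248915/81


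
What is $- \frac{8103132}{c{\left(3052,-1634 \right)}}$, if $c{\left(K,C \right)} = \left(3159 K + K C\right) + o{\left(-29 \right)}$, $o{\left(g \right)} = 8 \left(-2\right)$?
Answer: $- \frac{675261}{387857} \approx -1.741$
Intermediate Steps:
$o{\left(g \right)} = -16$
$c{\left(K,C \right)} = -16 + 3159 K + C K$ ($c{\left(K,C \right)} = \left(3159 K + K C\right) - 16 = \left(3159 K + C K\right) - 16 = -16 + 3159 K + C K$)
$- \frac{8103132}{c{\left(3052,-1634 \right)}} = - \frac{8103132}{-16 + 3159 \cdot 3052 - 4986968} = - \frac{8103132}{-16 + 9641268 - 4986968} = - \frac{8103132}{4654284} = \left(-8103132\right) \frac{1}{4654284} = - \frac{675261}{387857}$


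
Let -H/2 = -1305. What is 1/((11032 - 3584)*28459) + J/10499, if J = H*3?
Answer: 1659667419059/2225395673368 ≈ 0.74579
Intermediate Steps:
H = 2610 (H = -2*(-1305) = 2610)
J = 7830 (J = 2610*3 = 7830)
1/((11032 - 3584)*28459) + J/10499 = 1/((11032 - 3584)*28459) + 7830/10499 = (1/28459)/7448 + 7830*(1/10499) = (1/7448)*(1/28459) + 7830/10499 = 1/211962632 + 7830/10499 = 1659667419059/2225395673368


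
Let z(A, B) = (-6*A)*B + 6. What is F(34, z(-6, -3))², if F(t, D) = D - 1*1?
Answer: 10609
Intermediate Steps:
z(A, B) = 6 - 6*A*B (z(A, B) = -6*A*B + 6 = 6 - 6*A*B)
F(t, D) = -1 + D (F(t, D) = D - 1 = -1 + D)
F(34, z(-6, -3))² = (-1 + (6 - 6*(-6)*(-3)))² = (-1 + (6 - 108))² = (-1 - 102)² = (-103)² = 10609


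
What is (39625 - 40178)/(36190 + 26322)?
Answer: -553/62512 ≈ -0.0088463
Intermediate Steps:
(39625 - 40178)/(36190 + 26322) = -553/62512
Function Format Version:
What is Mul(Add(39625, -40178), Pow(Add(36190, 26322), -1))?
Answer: Rational(-553, 62512) ≈ -0.0088463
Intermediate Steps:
Mul(Add(39625, -40178), Pow(Add(36190, 26322), -1)) = Mul(-553, Pow(62512, -1)) = Mul(-553, Rational(1, 62512)) = Rational(-553, 62512)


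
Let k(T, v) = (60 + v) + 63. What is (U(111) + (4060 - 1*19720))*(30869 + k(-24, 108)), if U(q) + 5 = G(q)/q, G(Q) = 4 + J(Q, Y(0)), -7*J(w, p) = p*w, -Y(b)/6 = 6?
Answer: -378414879100/777 ≈ -4.8702e+8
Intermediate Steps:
Y(b) = -36 (Y(b) = -6*6 = -36)
J(w, p) = -p*w/7
k(T, v) = 123 + v
G(Q) = 4 + 36*Q/7 (G(Q) = 4 - ⅐*(-36)*Q = 4 + 36*Q/7)
U(q) = -5 + (4 + 36*q/7)/q
(U(111) + (4060 - 1*19720))*(30869 + k(-24, 108)) = ((⅐)*(28 + 111)/111 + (4060 - 1*19720))*(30869 + (123 + 108)) = ((⅐)*(1/111)*139 + (4060 - 19720))*(30869 + 231) = (139/777 - 15660)*31100 = -12167681/777*31100 = -378414879100/777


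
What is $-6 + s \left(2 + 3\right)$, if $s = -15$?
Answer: $-81$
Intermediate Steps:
$-6 + s \left(2 + 3\right) = -6 - 15 \left(2 + 3\right) = -6 - 75 = -81$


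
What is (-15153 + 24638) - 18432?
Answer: -8947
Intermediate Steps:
(-15153 + 24638) - 18432 = 9485 - 18432 = -8947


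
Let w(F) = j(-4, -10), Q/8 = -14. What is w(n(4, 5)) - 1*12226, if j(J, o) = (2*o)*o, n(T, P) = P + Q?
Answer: -12026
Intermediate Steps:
Q = -112 (Q = 8*(-14) = -112)
n(T, P) = -112 + P (n(T, P) = P - 112 = -112 + P)
j(J, o) = 2*o²
w(F) = 200 (w(F) = 2*(-10)² = 2*100 = 200)
w(n(4, 5)) - 1*12226 = 200 - 1*12226 = 200 - 12226 = -12026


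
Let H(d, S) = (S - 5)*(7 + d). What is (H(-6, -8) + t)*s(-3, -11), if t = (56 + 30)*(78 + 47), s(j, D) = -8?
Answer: -85896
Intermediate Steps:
H(d, S) = (-5 + S)*(7 + d)
t = 10750 (t = 86*125 = 10750)
(H(-6, -8) + t)*s(-3, -11) = ((-35 - 5*(-6) + 7*(-8) - 8*(-6)) + 10750)*(-8) = ((-35 + 30 - 56 + 48) + 10750)*(-8) = (-13 + 10750)*(-8) = 10737*(-8) = -85896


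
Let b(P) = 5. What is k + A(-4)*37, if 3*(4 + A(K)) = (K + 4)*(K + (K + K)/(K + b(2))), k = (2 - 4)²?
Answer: -144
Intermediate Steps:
k = 4 (k = (-2)² = 4)
A(K) = -4 + (4 + K)*(K + 2*K/(5 + K))/3 (A(K) = -4 + ((K + 4)*(K + (K + K)/(K + 5)))/3 = -4 + ((4 + K)*(K + (2*K)/(5 + K)))/3 = -4 + ((4 + K)*(K + 2*K/(5 + K)))/3 = -4 + (4 + K)*(K + 2*K/(5 + K))/3)
k + A(-4)*37 = 4 + ((-60 + (-4)³ + 11*(-4)² + 16*(-4))/(3*(5 - 4)))*37 = 4 + ((⅓)*(-60 - 64 + 11*16 - 64)/1)*37 = 4 + ((⅓)*1*(-60 - 64 + 176 - 64))*37 = 4 + ((⅓)*1*(-12))*37 = 4 - 4*37 = 4 - 148 = -144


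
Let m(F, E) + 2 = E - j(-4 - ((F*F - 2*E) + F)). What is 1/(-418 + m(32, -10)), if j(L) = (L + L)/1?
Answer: 1/1730 ≈ 0.00057803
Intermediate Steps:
j(L) = 2*L (j(L) = 1*(2*L) = 2*L)
m(F, E) = 6 - 3*E + 2*F + 2*F² (m(F, E) = -2 + (E - 2*(-4 - ((F*F - 2*E) + F))) = -2 + (E - 2*(-4 - ((F² - 2*E) + F))) = -2 + (E - 2*(-4 - (F + F² - 2*E))) = -2 + (E - 2*(-4 + (-F - F² + 2*E))) = -2 + (E - 2*(-4 - F - F² + 2*E)) = -2 + (E - (-8 - 2*F - 2*F² + 4*E)) = -2 + (E + (8 - 4*E + 2*F + 2*F²)) = -2 + (8 - 3*E + 2*F + 2*F²) = 6 - 3*E + 2*F + 2*F²)
1/(-418 + m(32, -10)) = 1/(-418 + (6 - 3*(-10) + 2*32 + 2*32²)) = 1/(-418 + (6 + 30 + 64 + 2*1024)) = 1/(-418 + (6 + 30 + 64 + 2048)) = 1/(-418 + 2148) = 1/1730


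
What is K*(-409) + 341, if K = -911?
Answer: 372940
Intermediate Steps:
K*(-409) + 341 = -911*(-409) + 341 = 372599 + 341 = 372940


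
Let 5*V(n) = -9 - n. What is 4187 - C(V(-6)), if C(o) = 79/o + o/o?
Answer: 12953/3 ≈ 4317.7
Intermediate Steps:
V(n) = -9/5 - n/5 (V(n) = (-9 - n)/5 = -9/5 - n/5)
C(o) = 1 + 79/o (C(o) = 79/o + 1 = 1 + 79/o)
4187 - C(V(-6)) = 4187 - (79 + (-9/5 - ⅕*(-6)))/(-9/5 - ⅕*(-6)) = 4187 - (79 + (-9/5 + 6/5))/(-9/5 + 6/5) = 4187 - (79 - ⅗)/(-⅗) = 4187 - (-5)*392/(3*5) = 4187 - 1*(-392/3) = 4187 + 392/3 = 12953/3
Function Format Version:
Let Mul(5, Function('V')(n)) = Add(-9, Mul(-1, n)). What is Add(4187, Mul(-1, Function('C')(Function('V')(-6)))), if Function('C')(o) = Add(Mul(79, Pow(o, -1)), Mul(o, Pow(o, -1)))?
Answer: Rational(12953, 3) ≈ 4317.7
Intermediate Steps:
Function('V')(n) = Add(Rational(-9, 5), Mul(Rational(-1, 5), n)) (Function('V')(n) = Mul(Rational(1, 5), Add(-9, Mul(-1, n))) = Add(Rational(-9, 5), Mul(Rational(-1, 5), n)))
Function('C')(o) = Add(1, Mul(79, Pow(o, -1))) (Function('C')(o) = Add(Mul(79, Pow(o, -1)), 1) = Add(1, Mul(79, Pow(o, -1))))
Add(4187, Mul(-1, Function('C')(Function('V')(-6)))) = Add(4187, Mul(-1, Mul(Pow(Add(Rational(-9, 5), Mul(Rational(-1, 5), -6)), -1), Add(79, Add(Rational(-9, 5), Mul(Rational(-1, 5), -6)))))) = Add(4187, Mul(-1, Mul(Pow(Add(Rational(-9, 5), Rational(6, 5)), -1), Add(79, Add(Rational(-9, 5), Rational(6, 5)))))) = Add(4187, Mul(-1, Mul(Pow(Rational(-3, 5), -1), Add(79, Rational(-3, 5))))) = Add(4187, Mul(-1, Mul(Rational(-5, 3), Rational(392, 5)))) = Add(4187, Mul(-1, Rational(-392, 3))) = Add(4187, Rational(392, 3)) = Rational(12953, 3)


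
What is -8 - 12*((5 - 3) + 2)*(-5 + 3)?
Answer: 88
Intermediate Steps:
-8 - 12*((5 - 3) + 2)*(-5 + 3) = -8 - 12*(2 + 2)*(-2) = -8 - 48*(-2) = -8 - 12*(-8) = -8 + 96 = 88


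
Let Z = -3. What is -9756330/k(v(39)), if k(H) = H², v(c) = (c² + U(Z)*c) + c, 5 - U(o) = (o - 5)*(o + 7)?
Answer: -3252110/3006003 ≈ -1.0819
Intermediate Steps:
U(o) = 5 - (-5 + o)*(7 + o) (U(o) = 5 - (o - 5)*(o + 7) = 5 - (-5 + o)*(7 + o))
v(c) = c² + 38*c (v(c) = (c² + (40 - 1*(-3)² - 2*(-3))*c) + c = (c² + (40 - 1*9 + 6)*c) + c = (c² + (40 - 9 + 6)*c) + c = (c² + 37*c) + c = c² + 38*c)
-9756330/k(v(39)) = -9756330*1/(1521*(38 + 39)²) = -9756330/((39*77)²) = -9756330/(3003²) = -9756330/9018009 = -9756330*1/9018009 = -3252110/3006003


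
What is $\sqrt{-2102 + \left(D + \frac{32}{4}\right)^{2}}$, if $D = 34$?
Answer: $13 i \sqrt{2} \approx 18.385 i$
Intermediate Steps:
$\sqrt{-2102 + \left(D + \frac{32}{4}\right)^{2}} = \sqrt{-2102 + \left(34 + \frac{32}{4}\right)^{2}} = \sqrt{-2102 + \left(34 + 32 \cdot \frac{1}{4}\right)^{2}} = \sqrt{-2102 + \left(34 + 8\right)^{2}} = \sqrt{-2102 + 42^{2}} = \sqrt{-2102 + 1764} = \sqrt{-338} = 13 i \sqrt{2}$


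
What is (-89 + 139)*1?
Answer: 50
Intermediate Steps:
(-89 + 139)*1 = 50*1 = 50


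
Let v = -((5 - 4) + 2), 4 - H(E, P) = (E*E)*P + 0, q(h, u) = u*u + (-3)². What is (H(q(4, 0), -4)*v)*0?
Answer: 0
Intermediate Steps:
q(h, u) = 9 + u² (q(h, u) = u² + 9 = 9 + u²)
H(E, P) = 4 - P*E² (H(E, P) = 4 - ((E*E)*P + 0) = 4 - (E²*P + 0) = 4 - (P*E² + 0) = 4 - P*E²)
v = -3 (v = -(1 + 2) = -1*3 = -3)
(H(q(4, 0), -4)*v)*0 = ((4 - 1*(-4)*(9 + 0²)²)*(-3))*0 = ((4 - 1*(-4)*(9 + 0)²)*(-3))*0 = ((4 - 1*(-4)*9²)*(-3))*0 = ((4 - 1*(-4)*81)*(-3))*0 = ((4 + 324)*(-3))*0 = (328*(-3))*0 = -984*0 = 0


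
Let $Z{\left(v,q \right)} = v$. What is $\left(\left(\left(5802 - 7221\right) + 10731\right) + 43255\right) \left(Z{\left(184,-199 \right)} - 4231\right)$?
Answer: $-212738649$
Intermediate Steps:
$\left(\left(\left(5802 - 7221\right) + 10731\right) + 43255\right) \left(Z{\left(184,-199 \right)} - 4231\right) = \left(\left(\left(5802 - 7221\right) + 10731\right) + 43255\right) \left(184 - 4231\right) = \left(\left(-1419 + 10731\right) + 43255\right) \left(-4047\right) = \left(9312 + 43255\right) \left(-4047\right) = 52567 \left(-4047\right) = -212738649$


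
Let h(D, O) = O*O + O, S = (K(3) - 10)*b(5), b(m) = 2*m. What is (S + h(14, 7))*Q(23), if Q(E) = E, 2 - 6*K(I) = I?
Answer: -3151/3 ≈ -1050.3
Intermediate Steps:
K(I) = 1/3 - I/6
S = -305/3 (S = ((1/3 - 1/6*3) - 10)*(2*5) = ((1/3 - 1/2) - 10)*10 = (-1/6 - 10)*10 = -61/6*10 = -305/3 ≈ -101.67)
h(D, O) = O + O**2 (h(D, O) = O**2 + O = O + O**2)
(S + h(14, 7))*Q(23) = (-305/3 + 7*(1 + 7))*23 = (-305/3 + 7*8)*23 = (-305/3 + 56)*23 = -137/3*23 = -3151/3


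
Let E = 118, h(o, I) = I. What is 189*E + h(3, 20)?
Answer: 22322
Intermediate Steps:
189*E + h(3, 20) = 189*118 + 20 = 22302 + 20 = 22322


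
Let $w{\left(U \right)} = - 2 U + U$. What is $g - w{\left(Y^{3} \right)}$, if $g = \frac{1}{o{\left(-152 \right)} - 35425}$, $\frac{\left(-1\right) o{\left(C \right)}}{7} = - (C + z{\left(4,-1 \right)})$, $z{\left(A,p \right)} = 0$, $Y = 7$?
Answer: $\frac{12515726}{36489} \approx 343.0$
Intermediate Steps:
$o{\left(C \right)} = 7 C$ ($o{\left(C \right)} = - 7 \left(- (C + 0)\right) = - 7 \left(- C\right) = 7 C$)
$g = - \frac{1}{36489}$ ($g = \frac{1}{7 \left(-152\right) - 35425} = \frac{1}{-1064 - 35425} = \frac{1}{-36489} = - \frac{1}{36489} \approx -2.7406 \cdot 10^{-5}$)
$w{\left(U \right)} = - U$
$g - w{\left(Y^{3} \right)} = - \frac{1}{36489} - - 7^{3} = - \frac{1}{36489} - \left(-1\right) 343 = - \frac{1}{36489} - -343 = - \frac{1}{36489} + 343 = \frac{12515726}{36489}$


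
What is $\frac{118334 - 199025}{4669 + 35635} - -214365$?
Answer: $\frac{8639686269}{40304} \approx 2.1436 \cdot 10^{5}$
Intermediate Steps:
$\frac{118334 - 199025}{4669 + 35635} - -214365 = \frac{118334 - 199025}{40304} + 214365 = \left(118334 - 199025\right) \frac{1}{40304} + 214365 = \left(-80691\right) \frac{1}{40304} + 214365 = - \frac{80691}{40304} + 214365 = \frac{8639686269}{40304}$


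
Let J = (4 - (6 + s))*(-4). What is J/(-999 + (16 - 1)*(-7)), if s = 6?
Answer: -2/69 ≈ -0.028986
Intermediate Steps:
J = 32 (J = (4 - (6 + 6))*(-4) = (4 - 1*12)*(-4) = (4 - 12)*(-4) = -8*(-4) = 32)
J/(-999 + (16 - 1)*(-7)) = 32/(-999 + (16 - 1)*(-7)) = 32/(-999 + 15*(-7)) = 32/(-999 - 105) = 32/(-1104) = -1/1104*32 = -2/69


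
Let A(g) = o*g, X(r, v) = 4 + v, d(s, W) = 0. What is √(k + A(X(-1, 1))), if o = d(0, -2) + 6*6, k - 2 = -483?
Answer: I*√301 ≈ 17.349*I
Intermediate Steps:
k = -481 (k = 2 - 483 = -481)
o = 36 (o = 0 + 6*6 = 0 + 36 = 36)
A(g) = 36*g
√(k + A(X(-1, 1))) = √(-481 + 36*(4 + 1)) = √(-481 + 36*5) = √(-481 + 180) = √(-301) = I*√301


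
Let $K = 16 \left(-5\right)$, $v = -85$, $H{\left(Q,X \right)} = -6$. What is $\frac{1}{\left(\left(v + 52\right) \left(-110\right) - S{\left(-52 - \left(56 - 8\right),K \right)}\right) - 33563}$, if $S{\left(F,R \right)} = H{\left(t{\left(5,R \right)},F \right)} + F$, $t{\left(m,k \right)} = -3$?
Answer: $- \frac{1}{29827} \approx -3.3527 \cdot 10^{-5}$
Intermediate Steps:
$K = -80$
$S{\left(F,R \right)} = -6 + F$
$\frac{1}{\left(\left(v + 52\right) \left(-110\right) - S{\left(-52 - \left(56 - 8\right),K \right)}\right) - 33563} = \frac{1}{\left(\left(-85 + 52\right) \left(-110\right) - \left(-6 - 100\right)\right) - 33563} = \frac{1}{\left(\left(-33\right) \left(-110\right) - \left(-6 - 100\right)\right) - 33563} = \frac{1}{\left(3630 - \left(-6 - 100\right)\right) - 33563} = \frac{1}{\left(3630 - -106\right) - 33563} = \frac{1}{\left(3630 + 106\right) - 33563} = \frac{1}{3736 - 33563} = \frac{1}{-29827} = - \frac{1}{29827}$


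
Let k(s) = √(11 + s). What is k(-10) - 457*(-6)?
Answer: 2743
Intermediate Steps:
k(-10) - 457*(-6) = √(11 - 10) - 457*(-6) = √1 - 1*(-2742) = 1 + 2742 = 2743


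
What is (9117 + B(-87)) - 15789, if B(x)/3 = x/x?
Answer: -6669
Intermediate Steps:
B(x) = 3 (B(x) = 3*(x/x) = 3*1 = 3)
(9117 + B(-87)) - 15789 = (9117 + 3) - 15789 = 9120 - 15789 = -6669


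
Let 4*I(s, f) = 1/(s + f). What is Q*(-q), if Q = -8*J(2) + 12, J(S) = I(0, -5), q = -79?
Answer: 4898/5 ≈ 979.60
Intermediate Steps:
I(s, f) = 1/(4*(f + s)) (I(s, f) = 1/(4*(s + f)) = 1/(4*(f + s)))
J(S) = -1/20 (J(S) = 1/(4*(-5 + 0)) = (1/4)/(-5) = (1/4)*(-1/5) = -1/20)
Q = 62/5 (Q = -8*(-1/20) + 12 = 2/5 + 12 = 62/5 ≈ 12.400)
Q*(-q) = 62*(-1*(-79))/5 = (62/5)*79 = 4898/5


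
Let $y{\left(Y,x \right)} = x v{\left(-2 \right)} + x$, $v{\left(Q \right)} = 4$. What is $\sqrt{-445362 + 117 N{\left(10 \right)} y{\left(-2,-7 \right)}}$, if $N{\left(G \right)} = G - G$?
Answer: $i \sqrt{445362} \approx 667.35 i$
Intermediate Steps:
$N{\left(G \right)} = 0$
$y{\left(Y,x \right)} = 5 x$ ($y{\left(Y,x \right)} = x 4 + x = 4 x + x = 5 x$)
$\sqrt{-445362 + 117 N{\left(10 \right)} y{\left(-2,-7 \right)}} = \sqrt{-445362 + 117 \cdot 0 \cdot 5 \left(-7\right)} = \sqrt{-445362 + 0 \left(-35\right)} = \sqrt{-445362 + 0} = \sqrt{-445362} = i \sqrt{445362}$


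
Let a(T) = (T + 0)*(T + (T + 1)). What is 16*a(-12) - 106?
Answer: 4310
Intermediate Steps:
a(T) = T*(1 + 2*T) (a(T) = T*(T + (1 + T)) = T*(1 + 2*T))
16*a(-12) - 106 = 16*(-12*(1 + 2*(-12))) - 106 = 16*(-12*(1 - 24)) - 106 = 16*(-12*(-23)) - 106 = 16*276 - 106 = 4416 - 106 = 4310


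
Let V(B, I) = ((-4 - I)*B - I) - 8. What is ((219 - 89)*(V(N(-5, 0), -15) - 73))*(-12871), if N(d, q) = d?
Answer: 202460830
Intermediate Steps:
V(B, I) = -8 - I + B*(-4 - I) (V(B, I) = (B*(-4 - I) - I) - 8 = (-I + B*(-4 - I)) - 8 = -8 - I + B*(-4 - I))
((219 - 89)*(V(N(-5, 0), -15) - 73))*(-12871) = ((219 - 89)*((-8 - 1*(-15) - 4*(-5) - 1*(-5)*(-15)) - 73))*(-12871) = (130*((-8 + 15 + 20 - 75) - 73))*(-12871) = (130*(-48 - 73))*(-12871) = (130*(-121))*(-12871) = -15730*(-12871) = 202460830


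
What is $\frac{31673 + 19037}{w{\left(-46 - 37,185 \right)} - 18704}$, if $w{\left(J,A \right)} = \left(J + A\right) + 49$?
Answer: $- \frac{50710}{18553} \approx -2.7332$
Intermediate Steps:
$w{\left(J,A \right)} = 49 + A + J$ ($w{\left(J,A \right)} = \left(A + J\right) + 49 = 49 + A + J$)
$\frac{31673 + 19037}{w{\left(-46 - 37,185 \right)} - 18704} = \frac{31673 + 19037}{\left(49 + 185 - 83\right) - 18704} = \frac{50710}{\left(49 + 185 - 83\right) - 18704} = \frac{50710}{151 - 18704} = \frac{50710}{-18553} = 50710 \left(- \frac{1}{18553}\right) = - \frac{50710}{18553}$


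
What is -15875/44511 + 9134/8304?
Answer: 15263193/20534408 ≈ 0.74330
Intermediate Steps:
-15875/44511 + 9134/8304 = -15875*1/44511 + 9134*(1/8304) = -15875/44511 + 4567/4152 = 15263193/20534408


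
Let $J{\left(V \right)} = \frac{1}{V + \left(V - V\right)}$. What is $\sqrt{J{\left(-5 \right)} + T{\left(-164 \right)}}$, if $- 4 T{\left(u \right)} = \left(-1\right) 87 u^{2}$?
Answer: $\frac{\sqrt{14624695}}{5} \approx 764.84$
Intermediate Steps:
$J{\left(V \right)} = \frac{1}{V}$ ($J{\left(V \right)} = \frac{1}{V + 0} = \frac{1}{V}$)
$T{\left(u \right)} = \frac{87 u^{2}}{4}$ ($T{\left(u \right)} = - \frac{\left(-1\right) 87 u^{2}}{4} = - \frac{\left(-87\right) u^{2}}{4} = \frac{87 u^{2}}{4}$)
$\sqrt{J{\left(-5 \right)} + T{\left(-164 \right)}} = \sqrt{\frac{1}{-5} + \frac{87 \left(-164\right)^{2}}{4}} = \sqrt{- \frac{1}{5} + \frac{87}{4} \cdot 26896} = \sqrt{- \frac{1}{5} + 584988} = \sqrt{\frac{2924939}{5}} = \frac{\sqrt{14624695}}{5}$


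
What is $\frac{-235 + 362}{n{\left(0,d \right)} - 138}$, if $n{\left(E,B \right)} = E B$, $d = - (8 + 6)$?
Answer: $- \frac{127}{138} \approx -0.92029$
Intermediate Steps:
$d = -14$ ($d = \left(-1\right) 14 = -14$)
$n{\left(E,B \right)} = B E$
$\frac{-235 + 362}{n{\left(0,d \right)} - 138} = \frac{-235 + 362}{\left(-14\right) 0 - 138} = \frac{127}{0 - 138} = \frac{127}{-138} = 127 \left(- \frac{1}{138}\right) = - \frac{127}{138}$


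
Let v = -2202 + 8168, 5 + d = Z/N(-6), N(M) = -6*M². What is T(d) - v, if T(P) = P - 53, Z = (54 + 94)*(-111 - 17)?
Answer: -160280/27 ≈ -5936.3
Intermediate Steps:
Z = -18944 (Z = 148*(-128) = -18944)
d = 2233/27 (d = -5 - 18944/((-6*(-6)²)) = -5 - 18944/((-6*36)) = -5 - 18944/(-216) = -5 - 18944*(-1/216) = -5 + 2368/27 = 2233/27 ≈ 82.704)
T(P) = -53 + P
v = 5966
T(d) - v = (-53 + 2233/27) - 1*5966 = 802/27 - 5966 = -160280/27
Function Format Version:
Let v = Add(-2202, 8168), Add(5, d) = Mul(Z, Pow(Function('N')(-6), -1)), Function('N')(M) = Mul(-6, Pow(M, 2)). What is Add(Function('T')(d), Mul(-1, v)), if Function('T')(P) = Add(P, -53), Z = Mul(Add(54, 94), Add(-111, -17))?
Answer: Rational(-160280, 27) ≈ -5936.3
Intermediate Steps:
Z = -18944 (Z = Mul(148, -128) = -18944)
d = Rational(2233, 27) (d = Add(-5, Mul(-18944, Pow(Mul(-6, Pow(-6, 2)), -1))) = Add(-5, Mul(-18944, Pow(Mul(-6, 36), -1))) = Add(-5, Mul(-18944, Pow(-216, -1))) = Add(-5, Mul(-18944, Rational(-1, 216))) = Add(-5, Rational(2368, 27)) = Rational(2233, 27) ≈ 82.704)
Function('T')(P) = Add(-53, P)
v = 5966
Add(Function('T')(d), Mul(-1, v)) = Add(Add(-53, Rational(2233, 27)), Mul(-1, 5966)) = Add(Rational(802, 27), -5966) = Rational(-160280, 27)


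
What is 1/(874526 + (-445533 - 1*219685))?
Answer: 1/209308 ≈ 4.7776e-6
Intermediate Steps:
1/(874526 + (-445533 - 1*219685)) = 1/(874526 + (-445533 - 219685)) = 1/(874526 - 665218) = 1/209308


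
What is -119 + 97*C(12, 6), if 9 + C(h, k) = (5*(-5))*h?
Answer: -30092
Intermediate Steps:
C(h, k) = -9 - 25*h (C(h, k) = -9 + (5*(-5))*h = -9 - 25*h)
-119 + 97*C(12, 6) = -119 + 97*(-9 - 25*12) = -119 + 97*(-9 - 300) = -119 + 97*(-309) = -119 - 29973 = -30092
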